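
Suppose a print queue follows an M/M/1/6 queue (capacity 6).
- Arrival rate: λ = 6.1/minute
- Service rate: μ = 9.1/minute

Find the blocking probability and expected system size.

ρ = λ/μ = 6.1/9.1 = 0.67033
P₀ = (1-ρ)/(1-ρ^(K+1)) = (1-0.67033)/(1-0.67033^7) = 0.3297/0.9392 = 0.3510
P_K = P₀×ρ^K = 0.3510 × 0.67033^6 = 0.3510 × 0.09073 = 0.03185
Blocking probability P_6 = 0.03185 (3.18%)
L = ρ[1 - (K+1)ρ^K + Kρ^(K+1)] / [(1-ρ)(1-ρ^(K+1))]
L = 0.67033 × (1 - 7×0.0907260 + 6×0.0608164) / ((1 - 0.67033) × (1 - 0.0608164)) = 1.5801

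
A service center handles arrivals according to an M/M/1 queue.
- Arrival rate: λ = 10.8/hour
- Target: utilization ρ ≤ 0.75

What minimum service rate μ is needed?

ρ = λ/μ, so μ = λ/ρ
μ ≥ 10.8/0.75 = 14.4000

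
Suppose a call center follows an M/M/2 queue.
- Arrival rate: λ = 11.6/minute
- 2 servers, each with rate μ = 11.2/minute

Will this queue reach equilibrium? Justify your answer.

Stability requires ρ = λ/(cμ) < 1
ρ = 11.6/(2 × 11.2) = 11.6/22.40 = 0.5179
Since 0.5179 < 1, the system is STABLE.
The servers are busy 51.79% of the time.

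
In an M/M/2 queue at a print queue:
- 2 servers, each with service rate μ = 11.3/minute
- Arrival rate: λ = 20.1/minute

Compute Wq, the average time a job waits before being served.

Traffic intensity: ρ = λ/(cμ) = 20.1/(2×11.3) = 0.8894
Since ρ = 0.8894 < 1, system is stable.
Offered load a = λ/μ = cρ = 20.1/11.3 = 1.7788
P₀ = [ Σₙ₌₀^1 aⁿ/n! + a^2/(2!(1-ρ)) ]⁻¹
Σ = a^0/0! + a^1/1! = 1.0000 + 1.7788 = 2.7788
a^2/(2!(1-ρ)) = 3.1640/(2 × 0.11062) = 14.3012
P₀ = 1/(2.7788 + 14.3012) = 0.05855
Lq = P₀·a^2·ρ / (2!(1-ρ)²) = 0.05854801 × 3.163991 × 0.8893805 / (2 × 0.01223667) = 6.7320
Wq = Lq/λ = 6.7320/20.1 = 0.3349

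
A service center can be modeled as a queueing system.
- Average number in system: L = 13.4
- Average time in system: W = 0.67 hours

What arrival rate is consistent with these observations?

Little's Law: L = λW, so λ = L/W
λ = 13.4/0.67 = 20.0000 customers/hour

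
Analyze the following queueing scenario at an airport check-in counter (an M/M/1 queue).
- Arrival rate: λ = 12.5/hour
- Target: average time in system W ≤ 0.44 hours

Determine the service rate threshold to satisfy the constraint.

For M/M/1: W = 1/(μ-λ)
Need W ≤ 0.44, so 1/(μ-λ) ≤ 0.44
μ - λ ≥ 1/0.44 = 2.2727
μ ≥ 12.5 + 2.2727 = 14.7727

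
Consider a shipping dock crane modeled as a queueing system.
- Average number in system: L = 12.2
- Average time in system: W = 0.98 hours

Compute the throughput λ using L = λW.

Little's Law: L = λW, so λ = L/W
λ = 12.2/0.98 = 12.4490 containers/hour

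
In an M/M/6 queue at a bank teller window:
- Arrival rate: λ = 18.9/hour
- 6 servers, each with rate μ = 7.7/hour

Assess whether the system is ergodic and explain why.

Stability requires ρ = λ/(cμ) < 1
ρ = 18.9/(6 × 7.7) = 18.9/46.20 = 0.4091
Since 0.4091 < 1, the system is STABLE.
The servers are busy 40.91% of the time.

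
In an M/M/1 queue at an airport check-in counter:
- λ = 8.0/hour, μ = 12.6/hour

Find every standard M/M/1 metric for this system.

Step 1: ρ = λ/μ = 8.0/12.6 = 0.6349
Step 2: L = λ/(μ-λ) = 8.0/4.60 = 1.7391
Step 3: Lq = λ²/(μ(μ-λ)) = 64.00/(12.6×4.60) = 1.1042
Step 4: W = 1/(μ-λ) = 1/4.60 = 0.21739
Step 5: Wq = λ/(μ(μ-λ)) = 8.0/(12.6×4.60) = 0.1380
Step 6: P(0) = 1-ρ = 0.3651
Verify: L = λW = 8.0×0.21739 = 1.7391 ✔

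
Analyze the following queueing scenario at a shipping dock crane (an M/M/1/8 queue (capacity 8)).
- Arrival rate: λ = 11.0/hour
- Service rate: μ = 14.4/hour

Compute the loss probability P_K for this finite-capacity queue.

ρ = λ/μ = 11.0/14.4 = 0.76389
P₀ = (1-ρ)/(1-ρ^(K+1)) = (1-0.76389)/(1-0.76389^9) = 0.2361/0.9114 = 0.2591
P_K = P₀×ρ^K = 0.259054 × 0.76389^8 = 0.259054 × 0.115944 = 0.03004
Blocking probability = 3.00%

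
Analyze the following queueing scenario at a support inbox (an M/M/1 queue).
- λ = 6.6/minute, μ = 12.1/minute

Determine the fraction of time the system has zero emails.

ρ = λ/μ = 6.6/12.1 = 0.5455
P(0) = 1 - ρ = 1 - 0.5455 = 0.4545
The server is idle 45.45% of the time.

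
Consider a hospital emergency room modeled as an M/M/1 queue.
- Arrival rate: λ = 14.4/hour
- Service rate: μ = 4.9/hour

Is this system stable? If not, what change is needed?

Stability requires ρ = λ/(cμ) < 1
ρ = 14.4/(1 × 4.9) = 14.4/4.90 = 2.9388
Since 2.9388 ≥ 1, the system is UNSTABLE.
Queue grows without bound. Need μ > λ = 14.4.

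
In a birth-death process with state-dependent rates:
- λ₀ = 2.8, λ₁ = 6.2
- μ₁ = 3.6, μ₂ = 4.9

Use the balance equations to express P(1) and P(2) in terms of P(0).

Balance equations:
State 0: λ₀P₀ = μ₁P₁ → P₁ = (λ₀/μ₁)P₀ = (2.8/3.6)P₀ = 0.7778P₀
State 1: P₂ = (λ₀λ₁)/(μ₁μ₂)P₀ = (2.8×6.2)/(3.6×4.9)P₀ = 0.9841P₀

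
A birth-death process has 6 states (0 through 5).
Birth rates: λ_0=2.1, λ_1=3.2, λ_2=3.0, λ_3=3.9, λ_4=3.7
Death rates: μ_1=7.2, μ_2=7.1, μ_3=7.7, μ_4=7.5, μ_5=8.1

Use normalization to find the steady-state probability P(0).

Ratios P(n)/P(0) = (λ₀···λₙ₋₁)/(μ₁···μₙ):
P(1)/P(0) = (2.1)/(7.2) = 0.29167
P(2)/P(0) = (2.1×3.2)/(7.2×7.1) = 0.13146
P(3)/P(0) = (2.1×3.2×3.0)/(7.2×7.1×7.7) = 0.051216
P(4)/P(0) = (2.1×3.2×3.0×3.9)/(7.2×7.1×7.7×7.5) = 0.026633
P(5)/P(0) = (2.1×3.2×3.0×3.9×3.7)/(7.2×7.1×7.7×7.5×8.1) = 0.012165

Normalization: ∑ P(n) = 1
P(0) × (1.0000 + 0.29167 + 0.13146 + 0.051216 + 0.026633 + 0.012165) = 1
P(0) × 1.5131 = 1
P(0) = 1/1.5131 = 0.6609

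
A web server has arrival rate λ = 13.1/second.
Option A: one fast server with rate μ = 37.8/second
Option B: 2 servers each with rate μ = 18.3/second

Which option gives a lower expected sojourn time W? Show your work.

Option A: single server μ = 37.8 (M/M/1)
  ρ_A = 13.1/37.8 = 0.3466
  W_A = 1/(μ-λ) = 1/(37.8-13.1) = 1/24.70 = 0.04049

Option B: 2 servers μ = 18.3 (M/M/2)
  ρ_B = λ/(cμ) = 13.1/(2×18.3) = 0.3579
  Offered load a = λ/μ = cρ = 13.1/18.3 = 0.7158
  P₀ = [ Σₙ₌₀^1 aⁿ/n! + a^2/(2!(1-ρ)) ]⁻¹
  Σ = a^0/0! + a^1/1! = 1.0000 + 0.7158 = 1.7158
  a^2/(2!(1-ρ)) = 0.5124/(2 × 0.6421) = 0.3990
  P₀ = 1/(1.7158 + 0.39905) = 0.4728
  Lq = P₀·a^2·ρ / (2!(1-ρ)²) = 0.47284 × 0.51244 × 0.35792 / (2 × 0.41226) = 0.1052
  Wq_B = Lq/λ = 0.10518/13.1 = 0.008029
  W_B = Wq_B + 1/μ = 0.008029 + 0.05464 = 0.06267

Since W_A = 0.04049 < W_B = 0.06267, Option A (single fast server) has the shorter time in system.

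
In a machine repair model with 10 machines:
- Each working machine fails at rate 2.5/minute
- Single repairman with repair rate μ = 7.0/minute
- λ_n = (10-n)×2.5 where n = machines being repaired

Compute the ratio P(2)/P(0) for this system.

P(2)/P(0) = ∏_{i=0}^{2-1} λ_i/μ_{i+1}
= (10-0)×2.5/7.0 × (10-1)×2.5/7.0
= 11.4796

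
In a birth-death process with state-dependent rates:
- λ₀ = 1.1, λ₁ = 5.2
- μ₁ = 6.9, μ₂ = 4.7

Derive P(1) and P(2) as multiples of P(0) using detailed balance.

Balance equations:
State 0: λ₀P₀ = μ₁P₁ → P₁ = (λ₀/μ₁)P₀ = (1.1/6.9)P₀ = 0.1594P₀
State 1: P₂ = (λ₀λ₁)/(μ₁μ₂)P₀ = (1.1×5.2)/(6.9×4.7)P₀ = 0.1764P₀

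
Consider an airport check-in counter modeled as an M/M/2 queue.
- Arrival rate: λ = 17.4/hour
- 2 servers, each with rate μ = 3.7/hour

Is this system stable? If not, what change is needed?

Stability requires ρ = λ/(cμ) < 1
ρ = 17.4/(2 × 3.7) = 17.4/7.40 = 2.3514
Since 2.3514 ≥ 1, the system is UNSTABLE.
Need c > λ/μ = 17.4/3.7 = 4.70.
Minimum servers needed: c = 5.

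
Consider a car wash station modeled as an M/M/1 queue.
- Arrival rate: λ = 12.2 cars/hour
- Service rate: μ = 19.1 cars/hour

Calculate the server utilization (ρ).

Server utilization: ρ = λ/μ
ρ = 12.2/19.1 = 0.6387
The server is busy 63.87% of the time.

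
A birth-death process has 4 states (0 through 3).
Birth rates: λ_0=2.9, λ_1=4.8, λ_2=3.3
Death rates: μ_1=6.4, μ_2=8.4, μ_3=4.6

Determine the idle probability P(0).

Ratios P(n)/P(0) = (λ₀···λₙ₋₁)/(μ₁···μₙ):
P(1)/P(0) = (2.9)/(6.4) = 0.4531
P(2)/P(0) = (2.9×4.8)/(6.4×8.4) = 0.2589
P(3)/P(0) = (2.9×4.8×3.3)/(6.4×8.4×4.6) = 0.1858

Normalization: ∑ P(n) = 1
P(0) × (1.0000 + 0.4531 + 0.2589 + 0.1858) = 1
P(0) × 1.8978 = 1
P(0) = 1/1.8978 = 0.5269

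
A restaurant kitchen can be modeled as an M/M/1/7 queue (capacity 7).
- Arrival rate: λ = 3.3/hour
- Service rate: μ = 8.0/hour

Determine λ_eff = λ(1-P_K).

ρ = λ/μ = 3.3/8.0 = 0.4125
P₀ = (1-ρ)/(1-ρ^(K+1)) = (1-0.4125)/(1-0.4125^8) = 0.5875/0.9992 = 0.5880
P_K = P₀×ρ^K = 0.5880 × 0.4125^7 = 0.5880 × 0.002032 = 0.001195
λ_eff = λ(1-P_K) = 3.3 × (1 - 0.001195) = 3.3 × 0.99881 = 3.2961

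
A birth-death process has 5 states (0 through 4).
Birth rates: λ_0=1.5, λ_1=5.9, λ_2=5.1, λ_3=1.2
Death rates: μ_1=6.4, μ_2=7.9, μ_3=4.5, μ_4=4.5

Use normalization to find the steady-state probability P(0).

Ratios P(n)/P(0) = (λ₀···λₙ₋₁)/(μ₁···μₙ):
P(1)/P(0) = (1.5)/(6.4) = 0.2344
P(2)/P(0) = (1.5×5.9)/(6.4×7.9) = 0.1750
P(3)/P(0) = (1.5×5.9×5.1)/(6.4×7.9×4.5) = 0.1984
P(4)/P(0) = (1.5×5.9×5.1×1.2)/(6.4×7.9×4.5×4.5) = 0.05290

Normalization: ∑ P(n) = 1
P(0) × (1.0000 + 0.2344 + 0.1750 + 0.1984 + 0.05290) = 1
P(0) × 1.6607 = 1
P(0) = 1/1.6607 = 0.6022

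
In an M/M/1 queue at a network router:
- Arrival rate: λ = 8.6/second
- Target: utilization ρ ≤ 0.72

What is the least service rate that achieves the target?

ρ = λ/μ, so μ = λ/ρ
μ ≥ 8.6/0.72 = 11.9444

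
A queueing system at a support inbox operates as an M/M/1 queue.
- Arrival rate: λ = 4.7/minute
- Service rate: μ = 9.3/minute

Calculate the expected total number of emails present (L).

ρ = λ/μ = 4.7/9.3 = 0.5054
For M/M/1: L = λ/(μ-λ)
L = 4.7/(9.3-4.7) = 4.7/4.60
L = 1.0217 emails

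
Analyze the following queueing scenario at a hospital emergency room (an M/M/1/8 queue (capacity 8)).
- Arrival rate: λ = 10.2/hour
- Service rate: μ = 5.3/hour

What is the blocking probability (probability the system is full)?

ρ = λ/μ = 10.2/5.3 = 1.9245
P₀ = (1-ρ)/(1-ρ^(K+1)) = (1-1.9245)/(1-1.9245^9) = -0.9245/-361.1273 = 0.002560
P_K = P₀×ρ^K = 0.002560 × 1.9245^8 = 0.002560 × 188.1669 = 0.4817
Blocking probability = 48.17%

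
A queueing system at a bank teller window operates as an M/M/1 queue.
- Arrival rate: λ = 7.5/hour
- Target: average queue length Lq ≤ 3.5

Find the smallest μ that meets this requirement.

For M/M/1: Lq = λ²/(μ(μ-λ))
Need Lq ≤ 3.5, i.e. μ(μ-λ) ≥ λ²/3.5
μ² - 7.5μ - 56.25/3.5 ≥ 0  →  μ² - 7.5μ - 16.07143 ≥ 0
Quadratic formula (positive root): μ = [λ + √(λ² + 4×16.07143)]/2
Discriminant: 56.25 + 4×16.07143 = 120.5357, √120.5357 = 10.9789
μ ≥ (7.5 + 10.9789)/2 = 9.2394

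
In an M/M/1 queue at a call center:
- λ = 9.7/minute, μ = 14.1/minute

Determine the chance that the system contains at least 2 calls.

ρ = λ/μ = 9.7/14.1 = 0.68794
P(N ≥ n) = ρⁿ
P(N ≥ 2) = 0.68794^2
P(N ≥ 2) = 0.4733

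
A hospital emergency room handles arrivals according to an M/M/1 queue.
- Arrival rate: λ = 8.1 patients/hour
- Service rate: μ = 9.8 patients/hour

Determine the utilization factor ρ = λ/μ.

Server utilization: ρ = λ/μ
ρ = 8.1/9.8 = 0.8265
The server is busy 82.65% of the time.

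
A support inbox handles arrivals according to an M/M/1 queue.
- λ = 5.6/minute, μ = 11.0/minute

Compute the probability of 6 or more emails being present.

ρ = λ/μ = 5.6/11.0 = 0.5091
P(N ≥ n) = ρⁿ
P(N ≥ 6) = 0.5091^6
P(N ≥ 6) = 0.01741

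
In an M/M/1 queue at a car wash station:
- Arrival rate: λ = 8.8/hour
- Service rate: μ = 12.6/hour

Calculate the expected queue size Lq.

ρ = λ/μ = 8.8/12.6 = 0.6984
For M/M/1: Lq = λ²/(μ(μ-λ))
Lq = 77.44/(12.6 × 3.80)
Lq = 1.6174 cars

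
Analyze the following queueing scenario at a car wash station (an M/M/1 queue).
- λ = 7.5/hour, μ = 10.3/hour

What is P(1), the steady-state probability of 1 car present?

ρ = λ/μ = 7.5/10.3 = 0.7282
P(n) = (1-ρ)ρⁿ
P(1) = (1-0.7282) × 0.7282^1
P(1) = 0.2718 × 0.7282
P(1) = 0.1979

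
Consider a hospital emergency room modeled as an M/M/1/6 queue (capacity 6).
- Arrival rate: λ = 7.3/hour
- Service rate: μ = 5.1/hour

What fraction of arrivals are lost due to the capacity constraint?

ρ = λ/μ = 7.3/5.1 = 1.43137
P₀ = (1-ρ)/(1-ρ^(K+1)) = (1-1.43137)/(1-1.43137^7) = -0.4314/-11.3102 = 0.03814
P_K = P₀×ρ^K = 0.03814 × 1.43137^6 = 0.03814 × 8.6003 = 0.3280
Blocking probability = 32.80%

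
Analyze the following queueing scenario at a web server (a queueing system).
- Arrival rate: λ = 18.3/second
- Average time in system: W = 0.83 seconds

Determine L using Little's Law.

Little's Law: L = λW
L = 18.3 × 0.83 = 15.1890 requests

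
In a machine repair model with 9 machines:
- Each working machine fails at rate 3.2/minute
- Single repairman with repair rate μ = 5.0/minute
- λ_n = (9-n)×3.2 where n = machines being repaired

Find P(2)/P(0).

P(2)/P(0) = ∏_{i=0}^{2-1} λ_i/μ_{i+1}
= (9-0)×3.2/5.0 × (9-1)×3.2/5.0
= 29.4912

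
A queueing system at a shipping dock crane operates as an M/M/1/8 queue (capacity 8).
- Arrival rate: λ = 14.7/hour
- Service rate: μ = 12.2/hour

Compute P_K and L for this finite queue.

ρ = λ/μ = 14.7/12.2 = 1.20492
P₀ = (1-ρ)/(1-ρ^(K+1)) = (1-1.20492)/(1-1.20492^9) = -0.2049/-4.3533 = 0.04707
P_K = P₀×ρ^K = 0.04707 × 1.20492^8 = 0.04707 × 4.4429 = 0.2091
Blocking probability P_8 = 0.2091 (20.91%)
L = ρ[1 - (K+1)ρ^K + Kρ^(K+1)] / [(1-ρ)(1-ρ^(K+1))]
L = 1.20492 × (1 - 9×4.442891 + 8×5.353329) / ((1 - 1.20492) × (1 - 5.353329)) = 5.1874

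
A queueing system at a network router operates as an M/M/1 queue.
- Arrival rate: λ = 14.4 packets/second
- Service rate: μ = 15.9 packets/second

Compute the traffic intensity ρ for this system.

Server utilization: ρ = λ/μ
ρ = 14.4/15.9 = 0.9057
The server is busy 90.57% of the time.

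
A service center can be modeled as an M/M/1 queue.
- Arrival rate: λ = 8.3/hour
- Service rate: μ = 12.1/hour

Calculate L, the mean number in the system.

ρ = λ/μ = 8.3/12.1 = 0.6860
For M/M/1: L = λ/(μ-λ)
L = 8.3/(12.1-8.3) = 8.3/3.80
L = 2.1842 customers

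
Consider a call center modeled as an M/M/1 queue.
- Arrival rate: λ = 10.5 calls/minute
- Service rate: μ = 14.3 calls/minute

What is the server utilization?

Server utilization: ρ = λ/μ
ρ = 10.5/14.3 = 0.7343
The server is busy 73.43% of the time.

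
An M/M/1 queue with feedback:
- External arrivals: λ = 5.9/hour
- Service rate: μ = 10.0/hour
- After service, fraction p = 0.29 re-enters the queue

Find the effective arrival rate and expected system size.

Effective arrival rate: λ_eff = λ/(1-p) = 5.9/(1-0.29) = 5.9/0.71 = 8.30986
ρ = λ_eff/μ = 8.30986/10.0 = 0.830986
L = ρ/(1-ρ) = 0.830986/(1-0.830986) = 4.9167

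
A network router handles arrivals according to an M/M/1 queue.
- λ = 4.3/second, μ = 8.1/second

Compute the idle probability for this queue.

ρ = λ/μ = 4.3/8.1 = 0.5309
P(0) = 1 - ρ = 1 - 0.5309 = 0.4691
The server is idle 46.91% of the time.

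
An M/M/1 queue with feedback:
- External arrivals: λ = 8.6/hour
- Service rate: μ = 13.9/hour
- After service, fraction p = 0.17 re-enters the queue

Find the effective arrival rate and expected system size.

Effective arrival rate: λ_eff = λ/(1-p) = 8.6/(1-0.17) = 8.6/0.83 = 10.36145
ρ = λ_eff/μ = 10.36145/13.9 = 0.74543
L = ρ/(1-ρ) = 0.74543/(1-0.74543) = 2.9282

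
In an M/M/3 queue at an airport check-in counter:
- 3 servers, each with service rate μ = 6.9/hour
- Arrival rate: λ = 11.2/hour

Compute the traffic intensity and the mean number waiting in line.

Traffic intensity: ρ = λ/(cμ) = 11.2/(3×6.9) = 0.5411
Since ρ = 0.5411 < 1, system is stable.
Offered load a = λ/μ = cρ = 11.2/6.9 = 1.6232
P₀ = [ Σₙ₌₀^2 aⁿ/n! + a^3/(3!(1-ρ)) ]⁻¹
Σ = a^0/0! + a^1/1! + a^2/2! = 1.0000 + 1.6232 + 1.3174 = 3.9406
a^3/(3!(1-ρ)) = 4.2767/(6 × 0.45894) = 1.5531
P₀ = 1/(3.9406 + 1.5531) = 0.1820
Lq = P₀·a^3·ρ / (3!(1-ρ)²) = 0.1820 × 4.2767 × 0.5411 / (6 × 0.2106) = 0.3333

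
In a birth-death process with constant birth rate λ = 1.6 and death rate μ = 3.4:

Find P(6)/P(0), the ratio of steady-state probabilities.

For constant rates: P(n)/P(0) = (λ/μ)^n
P(6)/P(0) = (1.6/3.4)^6 = 0.4706^6 = 0.01086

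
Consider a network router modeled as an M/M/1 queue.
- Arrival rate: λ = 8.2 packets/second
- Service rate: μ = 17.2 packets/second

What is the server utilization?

Server utilization: ρ = λ/μ
ρ = 8.2/17.2 = 0.4767
The server is busy 47.67% of the time.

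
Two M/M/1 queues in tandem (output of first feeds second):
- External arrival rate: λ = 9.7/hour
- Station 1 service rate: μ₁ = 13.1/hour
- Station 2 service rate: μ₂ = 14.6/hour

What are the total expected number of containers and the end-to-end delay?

By Jackson's theorem, each station behaves as independent M/M/1.
Station 1: ρ₁ = 9.7/13.1 = 0.7405, L₁ = ρ₁/(1-ρ₁) = λ/(μ₁-λ) = 9.7/3.40 = 2.8529
Station 2: ρ₂ = 9.7/14.6 = 0.6644, L₂ = ρ₂/(1-ρ₂) = λ/(μ₂-λ) = 9.7/4.90 = 1.9796
Total: L = L₁ + L₂ = 2.8529 + 1.9796 = 4.8325
W = L/λ = 4.8325/9.7 = 0.4982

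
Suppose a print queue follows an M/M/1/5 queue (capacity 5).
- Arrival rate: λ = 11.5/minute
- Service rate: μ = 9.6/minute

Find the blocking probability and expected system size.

ρ = λ/μ = 11.5/9.6 = 1.1979
P₀ = (1-ρ)/(1-ρ^(K+1)) = (1-1.1979)/(1-1.1979^6) = -0.1979/-1.9548 = 0.1012
P_K = P₀×ρ^K = 0.10124 × 1.1979^5 = 0.10124 × 2.4666 = 0.2497
Blocking probability P_5 = 0.2497 (24.97%)
L = ρ[1 - (K+1)ρ^K + Kρ^(K+1)] / [(1-ρ)(1-ρ^(K+1))]
L = 1.1979 × (1 - 6×2.46662 + 5×2.95477) / ((1 - 1.1979) × (1 - 2.95477)) = 3.0164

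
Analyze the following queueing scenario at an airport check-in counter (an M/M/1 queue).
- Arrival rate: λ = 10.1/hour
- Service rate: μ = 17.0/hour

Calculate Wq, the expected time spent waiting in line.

First, compute utilization: ρ = λ/μ = 10.1/17.0 = 0.5941
For M/M/1: Wq = λ/(μ(μ-λ))
Wq = 10.1/(17.0 × (17.0-10.1))
Wq = 10.1/(17.0 × 6.90)
Wq = 0.08610 hours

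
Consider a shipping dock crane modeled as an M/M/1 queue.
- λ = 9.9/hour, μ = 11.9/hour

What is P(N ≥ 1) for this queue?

ρ = λ/μ = 9.9/11.9 = 0.8319
P(N ≥ n) = ρⁿ
P(N ≥ 1) = 0.8319^1
P(N ≥ 1) = 0.8319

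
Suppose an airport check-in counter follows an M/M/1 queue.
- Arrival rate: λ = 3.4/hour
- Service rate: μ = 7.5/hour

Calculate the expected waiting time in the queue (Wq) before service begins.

First, compute utilization: ρ = λ/μ = 3.4/7.5 = 0.4533
For M/M/1: Wq = λ/(μ(μ-λ))
Wq = 3.4/(7.5 × (7.5-3.4))
Wq = 3.4/(7.5 × 4.10)
Wq = 0.1106 hours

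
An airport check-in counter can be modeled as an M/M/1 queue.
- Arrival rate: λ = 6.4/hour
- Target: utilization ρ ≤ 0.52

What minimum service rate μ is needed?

ρ = λ/μ, so μ = λ/ρ
μ ≥ 6.4/0.52 = 12.3077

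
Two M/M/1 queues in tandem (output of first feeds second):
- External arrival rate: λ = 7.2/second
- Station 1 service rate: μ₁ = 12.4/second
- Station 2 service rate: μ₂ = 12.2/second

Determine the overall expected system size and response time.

By Jackson's theorem, each station behaves as independent M/M/1.
Station 1: ρ₁ = 7.2/12.4 = 0.5806, L₁ = ρ₁/(1-ρ₁) = λ/(μ₁-λ) = 7.2/5.20 = 1.3846
Station 2: ρ₂ = 7.2/12.2 = 0.5902, L₂ = ρ₂/(1-ρ₂) = λ/(μ₂-λ) = 7.2/5.00 = 1.4400
Total: L = L₁ + L₂ = 1.3846 + 1.4400 = 2.8246
W = L/λ = 2.8246/7.2 = 0.3923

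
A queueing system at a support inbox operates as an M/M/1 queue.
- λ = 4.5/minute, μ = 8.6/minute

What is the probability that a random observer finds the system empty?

ρ = λ/μ = 4.5/8.6 = 0.5233
P(0) = 1 - ρ = 1 - 0.5233 = 0.4767
The server is idle 47.67% of the time.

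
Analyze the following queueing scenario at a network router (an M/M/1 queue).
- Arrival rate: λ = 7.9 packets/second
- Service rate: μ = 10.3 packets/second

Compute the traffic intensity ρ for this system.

Server utilization: ρ = λ/μ
ρ = 7.9/10.3 = 0.7670
The server is busy 76.70% of the time.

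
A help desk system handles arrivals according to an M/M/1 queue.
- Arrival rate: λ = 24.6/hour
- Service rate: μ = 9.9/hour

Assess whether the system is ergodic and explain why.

Stability requires ρ = λ/(cμ) < 1
ρ = 24.6/(1 × 9.9) = 24.6/9.90 = 2.4848
Since 2.4848 ≥ 1, the system is UNSTABLE.
Queue grows without bound. Need μ > λ = 24.6.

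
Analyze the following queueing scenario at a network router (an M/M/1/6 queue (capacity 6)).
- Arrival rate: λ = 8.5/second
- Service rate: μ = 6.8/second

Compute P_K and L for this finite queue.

ρ = λ/μ = 8.5/6.8 = 1.2500
P₀ = (1-ρ)/(1-ρ^(K+1)) = (1-1.2500)/(1-1.2500^7) = -0.2500/-3.7684 = 0.06634
P_K = P₀×ρ^K = 0.06634 × 1.2500^6 = 0.06634 × 3.8147 = 0.2531
Blocking probability P_6 = 0.2531 (25.31%)
L = ρ[1 - (K+1)ρ^K + Kρ^(K+1)] / [(1-ρ)(1-ρ^(K+1))]
L = 1.2500 × (1 - 7×3.814697 + 6×4.768372) / ((1 - 1.2500) × (1 - 4.768372)) = 3.8576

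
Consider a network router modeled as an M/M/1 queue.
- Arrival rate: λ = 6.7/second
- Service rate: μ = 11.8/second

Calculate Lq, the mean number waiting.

ρ = λ/μ = 6.7/11.8 = 0.5678
For M/M/1: Lq = λ²/(μ(μ-λ))
Lq = 44.89/(11.8 × 5.10)
Lq = 0.7459 packets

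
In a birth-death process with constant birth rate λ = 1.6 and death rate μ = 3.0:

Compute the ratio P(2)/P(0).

For constant rates: P(n)/P(0) = (λ/μ)^n
P(2)/P(0) = (1.6/3.0)^2 = 0.5333^2 = 0.2844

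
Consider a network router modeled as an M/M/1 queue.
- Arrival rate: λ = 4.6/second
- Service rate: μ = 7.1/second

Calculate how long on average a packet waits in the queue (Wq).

First, compute utilization: ρ = λ/μ = 4.6/7.1 = 0.6479
For M/M/1: Wq = λ/(μ(μ-λ))
Wq = 4.6/(7.1 × (7.1-4.6))
Wq = 4.6/(7.1 × 2.50)
Wq = 0.2592 seconds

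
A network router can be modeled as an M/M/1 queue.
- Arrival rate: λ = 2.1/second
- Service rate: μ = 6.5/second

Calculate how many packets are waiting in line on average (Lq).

ρ = λ/μ = 2.1/6.5 = 0.3231
For M/M/1: Lq = λ²/(μ(μ-λ))
Lq = 4.41/(6.5 × 4.40)
Lq = 0.1542 packets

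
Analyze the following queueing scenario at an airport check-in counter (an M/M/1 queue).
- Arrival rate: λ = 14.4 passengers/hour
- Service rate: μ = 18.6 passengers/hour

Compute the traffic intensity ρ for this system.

Server utilization: ρ = λ/μ
ρ = 14.4/18.6 = 0.7742
The server is busy 77.42% of the time.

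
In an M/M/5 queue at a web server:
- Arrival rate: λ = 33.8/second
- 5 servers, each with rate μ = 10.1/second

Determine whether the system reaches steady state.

Stability requires ρ = λ/(cμ) < 1
ρ = 33.8/(5 × 10.1) = 33.8/50.50 = 0.6693
Since 0.6693 < 1, the system is STABLE.
The servers are busy 66.93% of the time.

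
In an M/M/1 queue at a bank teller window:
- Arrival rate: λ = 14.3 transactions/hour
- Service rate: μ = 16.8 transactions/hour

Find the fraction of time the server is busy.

Server utilization: ρ = λ/μ
ρ = 14.3/16.8 = 0.8512
The server is busy 85.12% of the time.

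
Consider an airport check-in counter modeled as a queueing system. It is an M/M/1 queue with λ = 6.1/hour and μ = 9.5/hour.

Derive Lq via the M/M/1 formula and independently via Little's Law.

Method 1 (direct): Lq = λ²/(μ(μ-λ)) = 37.21/(9.5 × 3.40) = 1.1520

Method 2 (Little's Law):
W = 1/(μ-λ) = 1/3.40 = 0.294118
Wq = W - 1/μ = 0.294118 - 0.105263 = 0.18885
Lq = λWq = 6.1 × 0.18885 = 1.1520 ✔ (matches Method 1)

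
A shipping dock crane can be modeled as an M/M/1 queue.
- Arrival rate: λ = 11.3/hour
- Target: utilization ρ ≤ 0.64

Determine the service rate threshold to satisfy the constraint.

ρ = λ/μ, so μ = λ/ρ
μ ≥ 11.3/0.64 = 17.6562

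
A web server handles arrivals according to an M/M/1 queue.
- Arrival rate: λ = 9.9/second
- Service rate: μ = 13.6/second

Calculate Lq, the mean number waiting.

ρ = λ/μ = 9.9/13.6 = 0.7279
For M/M/1: Lq = λ²/(μ(μ-λ))
Lq = 98.01/(13.6 × 3.70)
Lq = 1.9477 requests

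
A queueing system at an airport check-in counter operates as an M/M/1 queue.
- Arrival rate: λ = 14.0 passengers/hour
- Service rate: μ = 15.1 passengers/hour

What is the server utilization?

Server utilization: ρ = λ/μ
ρ = 14.0/15.1 = 0.9272
The server is busy 92.72% of the time.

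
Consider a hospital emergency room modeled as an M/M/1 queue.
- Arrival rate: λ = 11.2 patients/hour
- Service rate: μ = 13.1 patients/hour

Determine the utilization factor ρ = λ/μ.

Server utilization: ρ = λ/μ
ρ = 11.2/13.1 = 0.8550
The server is busy 85.50% of the time.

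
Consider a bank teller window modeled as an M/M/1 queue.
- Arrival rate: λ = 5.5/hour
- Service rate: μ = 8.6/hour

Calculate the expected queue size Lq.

ρ = λ/μ = 5.5/8.6 = 0.6395
For M/M/1: Lq = λ²/(μ(μ-λ))
Lq = 30.25/(8.6 × 3.10)
Lq = 1.1347 transactions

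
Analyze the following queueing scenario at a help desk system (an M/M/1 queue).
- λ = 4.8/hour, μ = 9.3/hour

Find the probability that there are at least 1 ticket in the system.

ρ = λ/μ = 4.8/9.3 = 0.5161
P(N ≥ n) = ρⁿ
P(N ≥ 1) = 0.5161^1
P(N ≥ 1) = 0.5161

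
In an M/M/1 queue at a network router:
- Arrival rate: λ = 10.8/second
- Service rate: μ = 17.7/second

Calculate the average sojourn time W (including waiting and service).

First, compute utilization: ρ = λ/μ = 10.8/17.7 = 0.6102
For M/M/1: W = 1/(μ-λ)
W = 1/(17.7-10.8) = 1/6.90
W = 0.1449 seconds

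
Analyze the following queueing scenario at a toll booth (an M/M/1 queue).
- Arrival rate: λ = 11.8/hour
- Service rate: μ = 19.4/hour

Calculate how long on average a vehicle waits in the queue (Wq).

First, compute utilization: ρ = λ/μ = 11.8/19.4 = 0.6082
For M/M/1: Wq = λ/(μ(μ-λ))
Wq = 11.8/(19.4 × (19.4-11.8))
Wq = 11.8/(19.4 × 7.60)
Wq = 0.08003 hours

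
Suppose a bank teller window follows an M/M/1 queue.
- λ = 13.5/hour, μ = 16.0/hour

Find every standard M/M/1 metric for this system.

Step 1: ρ = λ/μ = 13.5/16.0 = 0.8438
Step 2: L = λ/(μ-λ) = 13.5/2.50 = 5.4000
Step 3: Lq = λ²/(μ(μ-λ)) = 182.25/(16.0×2.50) = 4.5563
Step 4: W = 1/(μ-λ) = 1/2.50 = 0.4000
Step 5: Wq = λ/(μ(μ-λ)) = 13.5/(16.0×2.50) = 0.3375
Step 6: P(0) = 1-ρ = 0.1562
Verify: L = λW = 13.5×0.4000 = 5.4000 ✔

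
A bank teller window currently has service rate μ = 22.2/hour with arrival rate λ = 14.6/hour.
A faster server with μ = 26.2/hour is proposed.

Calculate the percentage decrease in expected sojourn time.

System 1: ρ₁ = 14.6/22.2 = 0.6577, W₁ = 1/(22.2-14.6) = 0.13158
System 2: ρ₂ = 14.6/26.2 = 0.5573, W₂ = 1/(26.2-14.6) = 0.086207
Improvement: (W₁-W₂)/W₁ = (0.13158-0.086207)/0.13158 = 34.48%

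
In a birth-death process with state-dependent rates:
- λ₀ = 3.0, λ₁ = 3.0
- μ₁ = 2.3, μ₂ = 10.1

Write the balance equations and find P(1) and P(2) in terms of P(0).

Balance equations:
State 0: λ₀P₀ = μ₁P₁ → P₁ = (λ₀/μ₁)P₀ = (3.0/2.3)P₀ = 1.3043P₀
State 1: P₂ = (λ₀λ₁)/(μ₁μ₂)P₀ = (3.0×3.0)/(2.3×10.1)P₀ = 0.3874P₀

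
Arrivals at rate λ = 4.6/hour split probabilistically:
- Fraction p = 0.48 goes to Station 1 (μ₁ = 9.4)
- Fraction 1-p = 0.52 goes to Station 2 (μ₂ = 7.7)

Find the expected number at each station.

Effective rates: λ₁ = 4.6×0.48 = 2.208, λ₂ = 4.6×0.52 = 2.392
Station 1: ρ₁ = 2.208/9.4 = 0.2349, L₁ = ρ₁/(1-ρ₁) = 0.2349/(1-0.2349) = 0.3070
Station 2: ρ₂ = 2.392/7.7 = 0.31065, L₂ = ρ₂/(1-ρ₂) = 0.31065/(1-0.31065) = 0.4506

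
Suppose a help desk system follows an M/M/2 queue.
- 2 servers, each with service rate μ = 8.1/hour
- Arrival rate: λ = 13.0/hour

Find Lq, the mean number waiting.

Traffic intensity: ρ = λ/(cμ) = 13.0/(2×8.1) = 0.8025
Since ρ = 0.8025 < 1, system is stable.
Offered load a = λ/μ = cρ = 13.0/8.1 = 1.6049
P₀ = [ Σₙ₌₀^1 aⁿ/n! + a^2/(2!(1-ρ)) ]⁻¹
Σ = a^0/0! + a^1/1! = 1.0000 + 1.6049 = 2.6049
a^2/(2!(1-ρ)) = 2.57583/(2 × 0.197531) = 6.5201
P₀ = 1/(2.6049 + 6.5201) = 0.1096
Lq = P₀·a^2·ρ / (2!(1-ρ)²) = 0.10959 × 2.5758 × 0.80247 / (2 × 0.039018) = 2.9028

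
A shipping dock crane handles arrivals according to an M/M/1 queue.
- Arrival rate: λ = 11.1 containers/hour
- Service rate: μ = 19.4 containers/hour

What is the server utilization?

Server utilization: ρ = λ/μ
ρ = 11.1/19.4 = 0.5722
The server is busy 57.22% of the time.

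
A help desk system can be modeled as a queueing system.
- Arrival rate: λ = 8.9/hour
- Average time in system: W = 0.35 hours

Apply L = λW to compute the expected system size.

Little's Law: L = λW
L = 8.9 × 0.35 = 3.1150 tickets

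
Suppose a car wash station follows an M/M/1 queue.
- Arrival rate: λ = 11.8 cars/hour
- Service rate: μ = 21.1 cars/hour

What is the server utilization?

Server utilization: ρ = λ/μ
ρ = 11.8/21.1 = 0.5592
The server is busy 55.92% of the time.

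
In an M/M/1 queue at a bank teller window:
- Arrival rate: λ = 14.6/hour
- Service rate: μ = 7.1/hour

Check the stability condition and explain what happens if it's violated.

Stability requires ρ = λ/(cμ) < 1
ρ = 14.6/(1 × 7.1) = 14.6/7.10 = 2.0563
Since 2.0563 ≥ 1, the system is UNSTABLE.
Queue grows without bound. Need μ > λ = 14.6.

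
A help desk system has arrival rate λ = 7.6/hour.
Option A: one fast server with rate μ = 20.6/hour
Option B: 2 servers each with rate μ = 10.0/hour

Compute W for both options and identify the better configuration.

Option A: single server μ = 20.6 (M/M/1)
  ρ_A = 7.6/20.6 = 0.3689
  W_A = 1/(μ-λ) = 1/(20.6-7.6) = 1/13.00 = 0.07692

Option B: 2 servers μ = 10.0 (M/M/2)
  ρ_B = λ/(cμ) = 7.6/(2×10.0) = 0.3800
  Offered load a = λ/μ = cρ = 7.6/10.0 = 0.7600
  P₀ = [ Σₙ₌₀^1 aⁿ/n! + a^2/(2!(1-ρ)) ]⁻¹
  Σ = a^0/0! + a^1/1! = 1.0000 + 0.7600 = 1.7600
  a^2/(2!(1-ρ)) = 0.5776/(2 × 0.6200) = 0.4658
  P₀ = 1/(1.7600 + 0.4658) = 0.4493
  Lq = P₀·a^2·ρ / (2!(1-ρ)²) = 0.4493 × 0.5776 × 0.3800 / (2 × 0.3844) = 0.1283
  Wq_B = Lq/λ = 0.1283/7.6 = 0.01688
  W_B = Wq_B + 1/μ = 0.01688 + 0.1000 = 0.1169

Since W_A = 0.07692 < W_B = 0.1169, Option A (single fast server) has the shorter time in system.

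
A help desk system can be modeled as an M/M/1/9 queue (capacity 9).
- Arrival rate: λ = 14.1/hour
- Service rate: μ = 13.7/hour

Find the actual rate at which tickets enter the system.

ρ = λ/μ = 14.1/13.7 = 1.0292
P₀ = (1-ρ)/(1-ρ^(K+1)) = (1-1.0292)/(1-1.0292^10) = -0.029200/-0.33351 = 0.08755
P_K = P₀×ρ^K = 0.08755 × 1.0292^9 = 0.08755 × 1.2957 = 0.1134
λ_eff = λ(1-P_K) = 14.1 × (1 - 0.11344) = 14.1 × 0.88656 = 12.5005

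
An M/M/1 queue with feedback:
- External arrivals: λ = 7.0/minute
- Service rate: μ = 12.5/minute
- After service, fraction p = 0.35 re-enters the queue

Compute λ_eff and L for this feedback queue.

Effective arrival rate: λ_eff = λ/(1-p) = 7.0/(1-0.35) = 7.0/0.65 = 10.76923
ρ = λ_eff/μ = 10.76923/12.5 = 0.861538
L = ρ/(1-ρ) = 0.861538/(1-0.861538) = 6.2222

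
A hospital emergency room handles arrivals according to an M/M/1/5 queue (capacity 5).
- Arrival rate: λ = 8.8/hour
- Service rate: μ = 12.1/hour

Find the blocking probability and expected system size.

ρ = λ/μ = 8.8/12.1 = 0.72727
P₀ = (1-ρ)/(1-ρ^(K+1)) = (1-0.72727)/(1-0.72727^6) = 0.2727/0.8520 = 0.3201
P_K = P₀×ρ^K = 0.32009 × 0.72727^5 = 0.32009 × 0.20346 = 0.06513
Blocking probability P_5 = 0.06513 (6.51%)
L = ρ[1 - (K+1)ρ^K + Kρ^(K+1)] / [(1-ρ)(1-ρ^(K+1))]
L = 0.72727 × (1 - 6×0.20346 + 5×0.14797) / ((1 - 0.72727) × (1 - 0.14797)) = 1.6246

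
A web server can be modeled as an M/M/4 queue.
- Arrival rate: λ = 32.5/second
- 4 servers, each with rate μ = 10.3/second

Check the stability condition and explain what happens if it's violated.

Stability requires ρ = λ/(cμ) < 1
ρ = 32.5/(4 × 10.3) = 32.5/41.20 = 0.7888
Since 0.7888 < 1, the system is STABLE.
The servers are busy 78.88% of the time.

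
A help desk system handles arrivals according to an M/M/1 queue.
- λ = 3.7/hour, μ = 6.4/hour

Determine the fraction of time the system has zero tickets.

ρ = λ/μ = 3.7/6.4 = 0.5781
P(0) = 1 - ρ = 1 - 0.5781 = 0.4219
The server is idle 42.19% of the time.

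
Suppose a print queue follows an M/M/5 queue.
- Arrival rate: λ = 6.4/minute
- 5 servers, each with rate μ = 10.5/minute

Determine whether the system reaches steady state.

Stability requires ρ = λ/(cμ) < 1
ρ = 6.4/(5 × 10.5) = 6.4/52.50 = 0.1219
Since 0.1219 < 1, the system is STABLE.
The servers are busy 12.19% of the time.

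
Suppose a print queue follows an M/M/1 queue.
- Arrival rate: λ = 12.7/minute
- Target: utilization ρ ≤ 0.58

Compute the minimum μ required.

ρ = λ/μ, so μ = λ/ρ
μ ≥ 12.7/0.58 = 21.8966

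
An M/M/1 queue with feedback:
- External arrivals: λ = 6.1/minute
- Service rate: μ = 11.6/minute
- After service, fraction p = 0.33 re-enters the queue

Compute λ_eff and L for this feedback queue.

Effective arrival rate: λ_eff = λ/(1-p) = 6.1/(1-0.33) = 6.1/0.67 = 9.10448
ρ = λ_eff/μ = 9.10448/11.6 = 0.784869
L = ρ/(1-ρ) = 0.784869/(1-0.784869) = 3.6483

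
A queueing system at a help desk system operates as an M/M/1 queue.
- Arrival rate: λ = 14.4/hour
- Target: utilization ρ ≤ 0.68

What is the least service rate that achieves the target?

ρ = λ/μ, so μ = λ/ρ
μ ≥ 14.4/0.68 = 21.1765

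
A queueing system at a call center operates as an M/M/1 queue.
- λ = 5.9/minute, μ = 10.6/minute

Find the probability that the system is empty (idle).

ρ = λ/μ = 5.9/10.6 = 0.5566
P(0) = 1 - ρ = 1 - 0.5566 = 0.4434
The server is idle 44.34% of the time.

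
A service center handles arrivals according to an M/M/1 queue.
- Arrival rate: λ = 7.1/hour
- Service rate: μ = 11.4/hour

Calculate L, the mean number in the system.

ρ = λ/μ = 7.1/11.4 = 0.6228
For M/M/1: L = λ/(μ-λ)
L = 7.1/(11.4-7.1) = 7.1/4.30
L = 1.6512 customers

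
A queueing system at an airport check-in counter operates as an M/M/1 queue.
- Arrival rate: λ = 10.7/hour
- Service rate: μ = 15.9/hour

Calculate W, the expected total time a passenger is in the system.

First, compute utilization: ρ = λ/μ = 10.7/15.9 = 0.6730
For M/M/1: W = 1/(μ-λ)
W = 1/(15.9-10.7) = 1/5.20
W = 0.1923 hours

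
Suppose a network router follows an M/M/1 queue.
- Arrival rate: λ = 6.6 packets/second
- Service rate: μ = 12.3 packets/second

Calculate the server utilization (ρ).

Server utilization: ρ = λ/μ
ρ = 6.6/12.3 = 0.5366
The server is busy 53.66% of the time.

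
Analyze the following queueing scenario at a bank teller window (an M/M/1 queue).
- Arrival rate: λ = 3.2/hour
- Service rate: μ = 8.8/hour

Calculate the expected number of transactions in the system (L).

ρ = λ/μ = 3.2/8.8 = 0.3636
For M/M/1: L = λ/(μ-λ)
L = 3.2/(8.8-3.2) = 3.2/5.60
L = 0.5714 transactions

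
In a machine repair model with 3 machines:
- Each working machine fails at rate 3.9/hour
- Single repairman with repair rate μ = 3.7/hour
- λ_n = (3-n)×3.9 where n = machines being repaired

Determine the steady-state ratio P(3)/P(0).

P(3)/P(0) = ∏_{i=0}^{3-1} λ_i/μ_{i+1}
= (3-0)×3.9/3.7 × (3-1)×3.9/3.7 × (3-2)×3.9/3.7
= 7.0265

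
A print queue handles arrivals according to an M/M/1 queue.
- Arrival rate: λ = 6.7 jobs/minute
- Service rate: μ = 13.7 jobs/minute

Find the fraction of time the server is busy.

Server utilization: ρ = λ/μ
ρ = 6.7/13.7 = 0.4891
The server is busy 48.91% of the time.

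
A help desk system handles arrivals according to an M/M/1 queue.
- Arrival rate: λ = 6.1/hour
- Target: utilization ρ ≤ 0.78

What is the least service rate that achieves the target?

ρ = λ/μ, so μ = λ/ρ
μ ≥ 6.1/0.78 = 7.8205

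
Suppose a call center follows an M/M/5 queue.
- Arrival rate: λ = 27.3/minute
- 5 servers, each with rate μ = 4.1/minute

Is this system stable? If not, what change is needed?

Stability requires ρ = λ/(cμ) < 1
ρ = 27.3/(5 × 4.1) = 27.3/20.50 = 1.3317
Since 1.3317 ≥ 1, the system is UNSTABLE.
Need c > λ/μ = 27.3/4.1 = 6.66.
Minimum servers needed: c = 7.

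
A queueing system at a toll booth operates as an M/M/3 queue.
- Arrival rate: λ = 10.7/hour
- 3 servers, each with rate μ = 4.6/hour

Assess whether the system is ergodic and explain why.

Stability requires ρ = λ/(cμ) < 1
ρ = 10.7/(3 × 4.6) = 10.7/13.80 = 0.7754
Since 0.7754 < 1, the system is STABLE.
The servers are busy 77.54% of the time.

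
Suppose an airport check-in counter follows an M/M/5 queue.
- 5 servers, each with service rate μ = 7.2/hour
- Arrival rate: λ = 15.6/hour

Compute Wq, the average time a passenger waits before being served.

Traffic intensity: ρ = λ/(cμ) = 15.6/(5×7.2) = 0.4333
Since ρ = 0.4333 < 1, system is stable.
Offered load a = λ/μ = cρ = 15.6/7.2 = 2.1667
P₀ = [ Σₙ₌₀^4 aⁿ/n! + a^5/(5!(1-ρ)) ]⁻¹
Σ = a^0/0! + a^1/1! + a^2/2! + a^3/3! + a^4/4! = 1.0000 + 2.1667 + 2.3472 + 1.6952 + 0.9182 = 8.1273
a^5/(5!(1-ρ)) = 47.7486/(120 × 0.56667) = 0.7022
P₀ = 1/(8.1273 + 0.7022) = 0.1133
Lq = P₀·a^5·ρ / (5!(1-ρ)²) = 0.113256 × 47.7486 × 0.433333 / (120 × 0.321111) = 0.06081
Wq = Lq/λ = 0.06081/15.6 = 0.003898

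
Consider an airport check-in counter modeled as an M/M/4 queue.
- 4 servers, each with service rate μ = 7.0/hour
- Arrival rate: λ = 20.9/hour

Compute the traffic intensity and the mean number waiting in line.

Traffic intensity: ρ = λ/(cμ) = 20.9/(4×7.0) = 0.7464
Since ρ = 0.7464 < 1, system is stable.
Offered load a = λ/μ = cρ = 20.9/7.0 = 2.9857
P₀ = [ Σₙ₌₀^3 aⁿ/n! + a^4/(4!(1-ρ)) ]⁻¹
Σ = a^0/0! + a^1/1! + a^2/2! + a^3/3! = 1.00000 + 2.98571 + 4.45724 + 4.43602 = 12.8790
a^4/(4!(1-ρ)) = 79.46813/(24 × 0.2535714) = 13.0581
P₀ = 1/(12.8790 + 13.0581) = 0.03855
Lq = P₀·a^4·ρ / (4!(1-ρ)²) = 0.038555 × 79.4681 × 0.74643 / (24 × 0.064298) = 1.4820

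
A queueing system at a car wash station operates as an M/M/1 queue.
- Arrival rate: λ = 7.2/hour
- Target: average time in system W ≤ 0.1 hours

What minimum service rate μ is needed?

For M/M/1: W = 1/(μ-λ)
Need W ≤ 0.1, so 1/(μ-λ) ≤ 0.1
μ - λ ≥ 1/0.1 = 10.0000
μ ≥ 7.2 + 10.0000 = 17.2000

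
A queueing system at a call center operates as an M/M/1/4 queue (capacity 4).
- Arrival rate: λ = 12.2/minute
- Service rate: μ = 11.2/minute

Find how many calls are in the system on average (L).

ρ = λ/μ = 12.2/11.2 = 1.0893
P₀ = (1-ρ)/(1-ρ^(K+1)) = (1-1.0893)/(1-1.0893^5) = -0.08930/-0.5337 = 0.1673
P_K = P₀×ρ^K = 0.1673 × 1.0893^4 = 0.1673 × 1.4080 = 0.2356
L = ρ[1 - (K+1)ρ^K + Kρ^(K+1)] / [(1-ρ)(1-ρ^(K+1))]
L = 1.0893 × (1 - 5×1.4079590 + 4×1.5336898) / ((1 - 1.0893) × (1 - 1.5336898)) = 2.1705 calls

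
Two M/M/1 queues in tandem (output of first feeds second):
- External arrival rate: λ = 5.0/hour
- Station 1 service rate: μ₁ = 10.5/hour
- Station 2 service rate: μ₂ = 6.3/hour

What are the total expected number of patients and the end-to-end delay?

By Jackson's theorem, each station behaves as independent M/M/1.
Station 1: ρ₁ = 5.0/10.5 = 0.4762, L₁ = ρ₁/(1-ρ₁) = λ/(μ₁-λ) = 5.0/5.50 = 0.909091
Station 2: ρ₂ = 5.0/6.3 = 0.7937, L₂ = ρ₂/(1-ρ₂) = λ/(μ₂-λ) = 5.0/1.30 = 3.84615
Total: L = L₁ + L₂ = 0.909091 + 3.84615 = 4.7552
W = L/λ = 4.7552/5.0 = 0.9510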